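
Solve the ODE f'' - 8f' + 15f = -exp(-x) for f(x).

f = -exp(-x)/24 + C1*exp(3*x) + C2*exp(5*x)

Characteristic equation r² - 8r + 15 = 0 factors as (r - 3)(r - 5) = 0, so r = 3, 5.
Hence f_h = C1*exp(3*x) + C2*exp(5*x).
Try f_p = A*exp(-x). Substituting into the equation and dividing by exp(-x) gives A = -1/24, so f_p = -exp(-x)/24.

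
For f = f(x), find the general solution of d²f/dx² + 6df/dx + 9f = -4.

f = -4/9 + C1*exp(-3*x) + C2*x*exp(-3*x)

Characteristic equation r² + 6r + 9 = 0 has discriminant (6)² - 4·(9) = 0, so r = -3 is a repeated root.
Hence f_h = (C1 + C2*x)*exp(-3*x).
For the particular solution try f_p = A0. Substituting and matching coefficients of each power of x gives A0 = -4/9, so f_p = -4/9.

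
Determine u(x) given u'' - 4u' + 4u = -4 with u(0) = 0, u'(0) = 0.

u = -1 - 2*x*exp(2*x) + exp(2*x)

Characteristic equation r² - 4r + 4 = 0 has discriminant (-4)² - 4·(4) = 0, so r = 2 is a repeated root.
Hence u_h = (C1 + C2*x)*exp(2*x).
For the particular solution try u_p = A0. Substituting and matching coefficients of each power of x gives A0 = -1, so u_p = -1.
General solution: u = -1 + C1*exp(2*x) + C2*x*exp(2*x).
Apply the initial conditions: u(0) = -1 + C1 = 0 and u'(0) = C2 + 2*C1 = 0. Solving gives C1 = 1, C2 = -2.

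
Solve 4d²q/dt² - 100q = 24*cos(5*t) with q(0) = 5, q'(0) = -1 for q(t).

q = -3*cos(5*t)/25 + 123*exp(5*t)/50 + 133*exp(-5*t)/50

Divide through by 4: q'' - 25q = 6*cos(5*t).
Characteristic equation r² - 25 = 0 factors as (r - 5)(r + 5) = 0, so r = 5, -5.
Hence q_h = C1*exp(5*t) + C2*exp(-5*t).
Try q_p = A*cos(5*t) + B*sin(5*t). Substituting and equating the coefficients of cos(5t) and sin(5t) gives A = -3/25, B = 0, so q_p = -3*cos(5*t)/25.
General solution: q = -3*cos(5*t)/25 + C1*exp(5*t) + C2*exp(-5*t).
Apply the initial conditions: q(0) = -3/25 + C1 + C2 = 5 and q'(0) = -5*C2 + 5*C1 = -1. Solving gives C1 = 123/50, C2 = 133/50.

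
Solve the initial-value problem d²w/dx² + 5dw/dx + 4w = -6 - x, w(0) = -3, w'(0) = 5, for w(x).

w = -19/16 - 55*exp(-4*x)/48 - 2*exp(-x)/3 - x/4

Characteristic equation r² + 5r + 4 = 0 factors as (r + 4)(r + 1) = 0, so r = -4, -1.
Hence w_h = C1*exp(-4*x) + C2*exp(-x).
For the particular solution try w_p = A0 + A1*x. Substituting and matching coefficients of each power of x gives A0 = -19/16, A1 = -1/4, so w_p = -19/16 - x/4.
General solution: w = -19/16 - x/4 + C1*exp(-4*x) + C2*exp(-x).
Apply the initial conditions: w(0) = -19/16 + C1 + C2 = -3 and w'(0) = -1/4 - C2 - 4*C1 = 5. Solving gives C1 = -55/48, C2 = -2/3.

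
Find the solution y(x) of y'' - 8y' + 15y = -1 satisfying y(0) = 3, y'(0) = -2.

Characteristic equation r² - 8r + 15 = 0 factors as (r - 5)(r - 3) = 0, so r = 5, 3.
Hence y_h = C1*exp(5*x) + C2*exp(3*x).
For the particular solution try y_p = A0. Substituting and matching coefficients of each power of x gives A0 = -1/15, so y_p = -1/15.
General solution: y = -1/15 + C1*exp(5*x) + C2*exp(3*x).
Apply the initial conditions: y(0) = -1/15 + C1 + C2 = 3 and y'(0) = 3*C2 + 5*C1 = -2. Solving gives C1 = -28/5, C2 = 26/3.

y = -1/15 - 28*exp(5*x)/5 + 26*exp(3*x)/3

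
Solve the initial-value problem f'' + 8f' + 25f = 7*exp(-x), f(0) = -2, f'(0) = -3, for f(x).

Characteristic equation r² + 8r + 25 = 0 has discriminant (8)² - 4·(25) = -36 < 0, so r = -4 ± 3i.
Hence f_h = C1*cos(3*x)*exp(-4*x) + C2*exp(-4*x)*sin(3*x).
Try f_p = A*exp(-x). Substituting into the equation and dividing by exp(-x) gives A = 7/18, so f_p = 7*exp(-x)/18.
General solution: f = 7*exp(-x)/18 + C1*cos(3*x)*exp(-4*x) + C2*exp(-4*x)*sin(3*x).
Apply the initial conditions: f(0) = 7/18 + C1 = -2 and f'(0) = -7/18 - 4*C1 + 3*C2 = -3. Solving gives C1 = -43/18, C2 = -73/18.

f = 7*exp(-x)/18 - 73*exp(-4*x)*sin(3*x)/18 - 43*cos(3*x)*exp(-4*x)/18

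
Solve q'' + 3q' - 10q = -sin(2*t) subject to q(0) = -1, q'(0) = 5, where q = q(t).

q = -201*exp(-5*t)/203 - exp(2*t)/28 + 3*cos(2*t)/116 + 7*sin(2*t)/116

Characteristic equation r² + 3r - 10 = 0 factors as (r + 5)(r - 2) = 0, so r = -5, 2.
Hence q_h = C1*exp(-5*t) + C2*exp(2*t).
Try q_p = A*cos(2*t) + B*sin(2*t). Substituting and equating the coefficients of cos(2t) and sin(2t) gives A = 3/116, B = 7/116, so q_p = 3*cos(2*t)/116 + 7*sin(2*t)/116.
General solution: q = 3*cos(2*t)/116 + 7*sin(2*t)/116 + C1*exp(-5*t) + C2*exp(2*t).
Apply the initial conditions: q(0) = 3/116 + C1 + C2 = -1 and q'(0) = 7/58 - 5*C1 + 2*C2 = 5. Solving gives C1 = -201/203, C2 = -1/28.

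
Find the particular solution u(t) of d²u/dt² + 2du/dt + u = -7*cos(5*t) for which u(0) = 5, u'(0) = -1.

Characteristic equation r² + 2r + 1 = 0 has discriminant (2)² - 4·(1) = 0, so r = -1 is a repeated root.
Hence u_h = (C1 + C2*t)*exp(-t).
Try u_p = A*cos(5*t) + B*sin(5*t). Substituting and equating the coefficients of cos(5t) and sin(5t) gives A = 42/169, B = -35/338, so u_p = -35*sin(5*t)/338 + 42*cos(5*t)/169.
General solution: u = -35*sin(5*t)/338 + 42*cos(5*t)/169 + C1*exp(-t) + C2*t*exp(-t).
Apply the initial conditions: u(0) = 42/169 + C1 = 5 and u'(0) = -175/338 + C2 - C1 = -1. Solving gives C1 = 803/169, C2 = 111/26.

u = -35*sin(5*t)/338 + 42*cos(5*t)/169 + 803*exp(-t)/169 + 111*t*exp(-t)/26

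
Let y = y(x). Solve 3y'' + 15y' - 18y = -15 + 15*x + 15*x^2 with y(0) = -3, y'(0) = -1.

Divide through by 3: y'' + 5y' - 6y = -5 + 5*x + 5*x^2.
Characteristic equation r² + 5r - 6 = 0 factors as (r - 1)(r + 6) = 0, so r = 1, -6.
Hence y_h = C1*exp(x) + C2*exp(-6*x).
For the particular solution try y_p = A0 + A1*x + A2*x^2. Substituting and matching coefficients of each power of x gives A0 = -35/27, A1 = -20/9, A2 = -5/6, so y_p = -35/27 - 20*x/9 - 5*x^2/6.
General solution: y = -35/27 - 20*x/9 - 5*x^2/6 + C1*exp(x) + C2*exp(-6*x).
Apply the initial conditions: y(0) = -35/27 + C1 + C2 = -3 and y'(0) = -20/9 + C1 - 6*C2 = -1. Solving gives C1 = -9/7, C2 = -79/189.

y = -35/27 - 79*exp(-6*x)/189 - 20*x/9 - 9*exp(x)/7 - 5*x**2/6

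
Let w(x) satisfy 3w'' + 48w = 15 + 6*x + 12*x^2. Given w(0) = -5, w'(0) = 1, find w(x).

Divide through by 3: w'' + 16w = 5 + 2*x + 4*x^2.
Characteristic equation r² + 16 = 0 has discriminant (0)² - 4·(16) = -64 < 0, so r = ± 4i.
Hence w_h = C1*cos(4*x) + C2*sin(4*x).
For the particular solution try w_p = A0 + A1*x + A2*x^2. Substituting and matching coefficients of each power of x gives A0 = 9/32, A1 = 1/8, A2 = 1/4, so w_p = 9/32 + x^2/4 + x/8.
General solution: w = 9/32 + x^2/4 + x/8 + C1*cos(4*x) + C2*sin(4*x).
Apply the initial conditions: w(0) = 9/32 + C1 = -5 and w'(0) = 1/8 + 4*C2 = 1. Solving gives C1 = -169/32, C2 = 7/32.

w = 9/32 - 169*cos(4*x)/32 + x**2/4 + x/8 + 7*sin(4*x)/32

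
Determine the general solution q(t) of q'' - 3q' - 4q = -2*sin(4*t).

q = -3*cos(4*t)/68 + 5*sin(4*t)/68 + C1*exp(-t) + C2*exp(4*t)

Characteristic equation r² - 3r - 4 = 0 factors as (r + 1)(r - 4) = 0, so r = -1, 4.
Hence q_h = C1*exp(-t) + C2*exp(4*t).
Try q_p = A*cos(4*t) + B*sin(4*t). Substituting and equating the coefficients of cos(4t) and sin(4t) gives A = -3/68, B = 5/68, so q_p = -3*cos(4*t)/68 + 5*sin(4*t)/68.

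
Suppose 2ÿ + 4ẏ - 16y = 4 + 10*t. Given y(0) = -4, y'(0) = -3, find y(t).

Divide through by 2: y'' + 2y' - 8y = 2 + 5*t.
Characteristic equation r² + 2r - 8 = 0 factors as (r + 4)(r - 2) = 0, so r = -4, 2.
Hence y_h = C1*exp(-4*t) + C2*exp(2*t).
For the particular solution try y_p = A0 + A1*t. Substituting and matching coefficients of each power of t gives A0 = -13/32, A1 = -5/8, so y_p = -13/32 - 5*t/8.
General solution: y = -13/32 - 5*t/8 + C1*exp(-4*t) + C2*exp(2*t).
Apply the initial conditions: y(0) = -13/32 + C1 + C2 = -4 and y'(0) = -5/8 - 4*C1 + 2*C2 = -3. Solving gives C1 = -77/96, C2 = -67/24.

y = -13/32 - 77*exp(-4*t)/96 - 67*exp(2*t)/24 - 5*t/8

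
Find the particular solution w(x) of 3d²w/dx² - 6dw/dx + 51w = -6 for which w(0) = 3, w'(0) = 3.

Divide through by 3: w'' - 2w' + 17w = -2.
Characteristic equation r² - 2r + 17 = 0 has discriminant (-2)² - 4·(17) = -64 < 0, so r = 1 ± 4i.
Hence w_h = C1*cos(4*x)*exp(x) + C2*exp(x)*sin(4*x).
For the particular solution try w_p = A0. Substituting and matching coefficients of each power of x gives A0 = -2/17, so w_p = -2/17.
General solution: w = -2/17 + C1*cos(4*x)*exp(x) + C2*exp(x)*sin(4*x).
Apply the initial conditions: w(0) = -2/17 + C1 = 3 and w'(0) = C1 + 4*C2 = 3. Solving gives C1 = 53/17, C2 = -1/34.

w = -2/17 - exp(x)*sin(4*x)/34 + 53*cos(4*x)*exp(x)/17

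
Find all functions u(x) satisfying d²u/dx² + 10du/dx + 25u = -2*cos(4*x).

Characteristic equation r² + 10r + 25 = 0 has discriminant (10)² - 4·(25) = 0, so r = -5 is a repeated root.
Hence u_h = (C1 + C2*x)*exp(-5*x).
Try u_p = A*cos(4*x) + B*sin(4*x). Substituting and equating the coefficients of cos(4x) and sin(4x) gives A = -18/1681, B = -80/1681, so u_p = -80*sin(4*x)/1681 - 18*cos(4*x)/1681.

u = -80*sin(4*x)/1681 - 18*cos(4*x)/1681 + C1*exp(-5*x) + C2*x*exp(-5*x)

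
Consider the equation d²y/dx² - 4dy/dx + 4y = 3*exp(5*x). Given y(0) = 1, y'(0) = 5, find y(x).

Characteristic equation r² - 4r + 4 = 0 has discriminant (-4)² - 4·(4) = 0, so r = 2 is a repeated root.
Hence y_h = (C1 + C2*x)*exp(2*x).
Try y_p = A*exp(5*x). Substituting into the equation and dividing by exp(5*x) gives A = 1/3, so y_p = exp(5*x)/3.
General solution: y = exp(5*x)/3 + C1*exp(2*x) + C2*x*exp(2*x).
Apply the initial conditions: y(0) = 1/3 + C1 = 1 and y'(0) = 5/3 + C2 + 2*C1 = 5. Solving gives C1 = 2/3, C2 = 2.

y = exp(5*x)/3 + 2*exp(2*x)/3 + 2*x*exp(2*x)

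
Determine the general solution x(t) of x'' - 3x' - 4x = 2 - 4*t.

x = -5/4 + t + C1*exp(4*t) + C2*exp(-t)

Characteristic equation r² - 3r - 4 = 0 factors as (r - 4)(r + 1) = 0, so r = 4, -1.
Hence x_h = C1*exp(4*t) + C2*exp(-t).
For the particular solution try x_p = A0 + A1*t. Substituting and matching coefficients of each power of t gives A0 = -5/4, A1 = 1, so x_p = -5/4 + t.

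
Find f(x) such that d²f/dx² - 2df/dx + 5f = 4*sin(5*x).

f = -4*sin(5*x)/25 + 2*cos(5*x)/25 + C1*cos(2*x)*exp(x) + C2*exp(x)*sin(2*x)

Characteristic equation r² - 2r + 5 = 0 has discriminant (-2)² - 4·(5) = -16 < 0, so r = 1 ± 2i.
Hence f_h = C1*cos(2*x)*exp(x) + C2*exp(x)*sin(2*x).
Try f_p = A*cos(5*x) + B*sin(5*x). Substituting and equating the coefficients of cos(5x) and sin(5x) gives A = 2/25, B = -4/25, so f_p = -4*sin(5*x)/25 + 2*cos(5*x)/25.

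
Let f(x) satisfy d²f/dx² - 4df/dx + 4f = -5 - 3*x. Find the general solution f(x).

Characteristic equation r² - 4r + 4 = 0 has discriminant (-4)² - 4·(4) = 0, so r = 2 is a repeated root.
Hence f_h = (C1 + C2*x)*exp(2*x).
For the particular solution try f_p = A0 + A1*x. Substituting and matching coefficients of each power of x gives A0 = -2, A1 = -3/4, so f_p = -2 - 3*x/4.

f = -2 - 3*x/4 + C1*exp(2*x) + C2*x*exp(2*x)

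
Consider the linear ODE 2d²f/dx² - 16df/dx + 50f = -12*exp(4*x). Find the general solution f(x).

f = -2*exp(4*x)/3 + C1*cos(3*x)*exp(4*x) + C2*exp(4*x)*sin(3*x)

Divide through by 2: f'' - 8f' + 25f = -6*exp(4*x).
Characteristic equation r² - 8r + 25 = 0 has discriminant (-8)² - 4·(25) = -36 < 0, so r = 4 ± 3i.
Hence f_h = C1*cos(3*x)*exp(4*x) + C2*exp(4*x)*sin(3*x).
Try f_p = A*exp(4*x). Substituting into the equation and dividing by exp(4*x) gives A = -2/3, so f_p = -2*exp(4*x)/3.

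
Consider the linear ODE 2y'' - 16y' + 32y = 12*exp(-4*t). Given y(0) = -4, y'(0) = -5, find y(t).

Divide through by 2: y'' - 8y' + 16y = 6*exp(-4*t).
Characteristic equation r² - 8r + 16 = 0 has discriminant (-8)² - 4·(16) = 0, so r = 4 is a repeated root.
Hence y_h = (C1 + C2*t)*exp(4*t).
Try y_p = A*exp(-4*t). Substituting into the equation and dividing by exp(-4*t) gives A = 3/32, so y_p = 3*exp(-4*t)/32.
General solution: y = 3*exp(-4*t)/32 + C1*exp(4*t) + C2*t*exp(4*t).
Apply the initial conditions: y(0) = 3/32 + C1 = -4 and y'(0) = -3/8 + C2 + 4*C1 = -5. Solving gives C1 = -131/32, C2 = 47/4.

y = -131*exp(4*t)/32 + 3*exp(-4*t)/32 + 47*t*exp(4*t)/4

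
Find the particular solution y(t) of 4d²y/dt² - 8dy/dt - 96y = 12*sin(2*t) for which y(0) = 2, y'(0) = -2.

Divide through by 4: y'' - 2y' - 24y = 3*sin(2*t).
Characteristic equation r² - 2r - 24 = 0 factors as (r - 6)(r + 4) = 0, so r = 6, -4.
Hence y_h = C1*exp(6*t) + C2*exp(-4*t).
Try y_p = A*cos(2*t) + B*sin(2*t). Substituting and equating the coefficients of cos(2t) and sin(2t) gives A = 3/200, B = -21/200, so y_p = -21*sin(2*t)/200 + 3*cos(2*t)/200.
General solution: y = -21*sin(2*t)/200 + 3*cos(2*t)/200 + C1*exp(6*t) + C2*exp(-4*t).
Apply the initial conditions: y(0) = 3/200 + C1 + C2 = 2 and y'(0) = -21/100 - 4*C2 + 6*C1 = -2. Solving gives C1 = 123/200, C2 = 137/100.

y = -21*sin(2*t)/200 + 3*cos(2*t)/200 + 123*exp(6*t)/200 + 137*exp(-4*t)/100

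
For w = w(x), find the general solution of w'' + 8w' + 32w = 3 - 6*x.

w = 9/64 - 3*x/16 + C1*cos(4*x)*exp(-4*x) + C2*exp(-4*x)*sin(4*x)

Characteristic equation r² + 8r + 32 = 0 has discriminant (8)² - 4·(32) = -64 < 0, so r = -4 ± 4i.
Hence w_h = C1*cos(4*x)*exp(-4*x) + C2*exp(-4*x)*sin(4*x).
For the particular solution try w_p = A0 + A1*x. Substituting and matching coefficients of each power of x gives A0 = 9/64, A1 = -3/16, so w_p = 9/64 - 3*x/16.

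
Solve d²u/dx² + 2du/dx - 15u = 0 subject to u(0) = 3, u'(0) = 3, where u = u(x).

Characteristic equation r² + 2r - 15 = 0 factors as (r + 5)(r - 3) = 0, so r = -5, 3.
Hence u_h = C1*exp(-5*x) + C2*exp(3*x).
Apply the initial conditions: u(0) = C1 + C2 = 3 and u'(0) = -5*C1 + 3*C2 = 3. Solving gives C1 = 3/4, C2 = 9/4.

u = 3*exp(-5*x)/4 + 9*exp(3*x)/4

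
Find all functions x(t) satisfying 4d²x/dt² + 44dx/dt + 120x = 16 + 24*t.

x = 3/50 + t/5 + C1*exp(-6*t) + C2*exp(-5*t)

Divide through by 4: x'' + 11x' + 30x = 4 + 6*t.
Characteristic equation r² + 11r + 30 = 0 factors as (r + 6)(r + 5) = 0, so r = -6, -5.
Hence x_h = C1*exp(-6*t) + C2*exp(-5*t).
For the particular solution try x_p = A0 + A1*t. Substituting and matching coefficients of each power of t gives A0 = 3/50, A1 = 1/5, so x_p = 3/50 + t/5.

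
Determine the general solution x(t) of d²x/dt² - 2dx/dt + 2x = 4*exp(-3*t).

x = 4*exp(-3*t)/17 + C1*cos(t)*exp(t) + C2*exp(t)*sin(t)

Characteristic equation r² - 2r + 2 = 0 has discriminant (-2)² - 4·(2) = -4 < 0, so r = 1 ± i.
Hence x_h = C1*cos(t)*exp(t) + C2*exp(t)*sin(t).
Try x_p = A*exp(-3*t). Substituting into the equation and dividing by exp(-3*t) gives A = 4/17, so x_p = 4*exp(-3*t)/17.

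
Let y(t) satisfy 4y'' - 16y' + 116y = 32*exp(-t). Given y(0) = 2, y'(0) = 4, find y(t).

y = 4*exp(-t)/17 + 12*exp(2*t)*sin(5*t)/85 + 30*cos(5*t)*exp(2*t)/17

Divide through by 4: y'' - 4y' + 29y = 8*exp(-t).
Characteristic equation r² - 4r + 29 = 0 has discriminant (-4)² - 4·(29) = -100 < 0, so r = 2 ± 5i.
Hence y_h = C1*cos(5*t)*exp(2*t) + C2*exp(2*t)*sin(5*t).
Try y_p = A*exp(-t). Substituting into the equation and dividing by exp(-t) gives A = 4/17, so y_p = 4*exp(-t)/17.
General solution: y = 4*exp(-t)/17 + C1*cos(5*t)*exp(2*t) + C2*exp(2*t)*sin(5*t).
Apply the initial conditions: y(0) = 4/17 + C1 = 2 and y'(0) = -4/17 + 2*C1 + 5*C2 = 4. Solving gives C1 = 30/17, C2 = 12/85.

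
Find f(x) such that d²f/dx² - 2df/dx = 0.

Characteristic equation r² - 2r = 0 factors as (r - 2)r = 0, so r = 2, 0.
Hence f_h = C1*exp(2*x) + C2.

f = C2 + C1*exp(2*x)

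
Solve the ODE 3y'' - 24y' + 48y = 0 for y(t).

Divide through by 3: y'' - 8y' + 16y = 0.
Characteristic equation r² - 8r + 16 = 0 has discriminant (-8)² - 4·(16) = 0, so r = 4 is a repeated root.
Hence y_h = (C1 + C2*t)*exp(4*t).

y = C1*exp(4*t) + C2*t*exp(4*t)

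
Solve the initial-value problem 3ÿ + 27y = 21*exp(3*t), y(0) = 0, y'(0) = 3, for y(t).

Divide through by 3: y'' + 9y = 7*exp(3*t).
Characteristic equation r² + 9 = 0 has discriminant (0)² - 4·(9) = -36 < 0, so r = ± 3i.
Hence y_h = C1*cos(3*t) + C2*sin(3*t).
Try y_p = A*exp(3*t). Substituting into the equation and dividing by exp(3*t) gives A = 7/18, so y_p = 7*exp(3*t)/18.
General solution: y = 7*exp(3*t)/18 + C1*cos(3*t) + C2*sin(3*t).
Apply the initial conditions: y(0) = 7/18 + C1 = 0 and y'(0) = 7/6 + 3*C2 = 3. Solving gives C1 = -7/18, C2 = 11/18.

y = -7*cos(3*t)/18 + 7*exp(3*t)/18 + 11*sin(3*t)/18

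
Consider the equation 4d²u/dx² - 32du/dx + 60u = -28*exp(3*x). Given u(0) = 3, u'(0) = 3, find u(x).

u = -19*exp(5*x)/4 + 31*exp(3*x)/4 + 7*x*exp(3*x)/2

Divide through by 4: u'' - 8u' + 15u = -7*exp(3*x).
Characteristic equation r² - 8r + 15 = 0 factors as (r - 5)(r - 3) = 0, so r = 5, 3.
Hence u_h = C1*exp(5*x) + C2*exp(3*x).
Since exp(3*x) solves the homogeneous equation (r = 3 is a root of multiplicity 1), multiply the trial by x. Try u_p = A*x*exp(3*x). Substituting into the equation and dividing by exp(3*x) gives A = 7/2, so u_p = 7*x*exp(3*x)/2.
General solution: u = C1*exp(5*x) + C2*exp(3*x) + 7*x*exp(3*x)/2.
Apply the initial conditions: u(0) = C1 + C2 = 3 and u'(0) = 7/2 + 3*C2 + 5*C1 = 3. Solving gives C1 = -19/4, C2 = 31/4.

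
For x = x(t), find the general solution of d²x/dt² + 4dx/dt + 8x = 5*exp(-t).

Characteristic equation r² + 4r + 8 = 0 has discriminant (4)² - 4·(8) = -16 < 0, so r = -2 ± 2i.
Hence x_h = C1*cos(2*t)*exp(-2*t) + C2*exp(-2*t)*sin(2*t).
Try x_p = A*exp(-t). Substituting into the equation and dividing by exp(-t) gives A = 1, so x_p = exp(-t).

x = C1*cos(2*t)*exp(-2*t) + C2*exp(-2*t)*sin(2*t) + exp(-t)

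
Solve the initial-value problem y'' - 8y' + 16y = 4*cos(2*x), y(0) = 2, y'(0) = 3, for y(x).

Characteristic equation r² - 8r + 16 = 0 has discriminant (-8)² - 4·(16) = 0, so r = 4 is a repeated root.
Hence y_h = (C1 + C2*x)*exp(4*x).
Try y_p = A*cos(2*x) + B*sin(2*x). Substituting and equating the coefficients of cos(2x) and sin(2x) gives A = 3/25, B = -4/25, so y_p = -4*sin(2*x)/25 + 3*cos(2*x)/25.
General solution: y = -4*sin(2*x)/25 + 3*cos(2*x)/25 + C1*exp(4*x) + C2*x*exp(4*x).
Apply the initial conditions: y(0) = 3/25 + C1 = 2 and y'(0) = -8/25 + C2 + 4*C1 = 3. Solving gives C1 = 47/25, C2 = -21/5.

y = -4*sin(2*x)/25 + 3*cos(2*x)/25 + 47*exp(4*x)/25 - 21*x*exp(4*x)/5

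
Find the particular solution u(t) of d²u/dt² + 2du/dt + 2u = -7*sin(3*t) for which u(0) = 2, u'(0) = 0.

u = 42*cos(3*t)/85 + 49*sin(3*t)/85 - 19*exp(-t)*sin(t)/85 + 128*cos(t)*exp(-t)/85

Characteristic equation r² + 2r + 2 = 0 has discriminant (2)² - 4·(2) = -4 < 0, so r = -1 ± i.
Hence u_h = C1*cos(t)*exp(-t) + C2*exp(-t)*sin(t).
Try u_p = A*cos(3*t) + B*sin(3*t). Substituting and equating the coefficients of cos(3t) and sin(3t) gives A = 42/85, B = 49/85, so u_p = 42*cos(3*t)/85 + 49*sin(3*t)/85.
General solution: u = 42*cos(3*t)/85 + 49*sin(3*t)/85 + C1*cos(t)*exp(-t) + C2*exp(-t)*sin(t).
Apply the initial conditions: u(0) = 42/85 + C1 = 2 and u'(0) = 147/85 + C2 - C1 = 0. Solving gives C1 = 128/85, C2 = -19/85.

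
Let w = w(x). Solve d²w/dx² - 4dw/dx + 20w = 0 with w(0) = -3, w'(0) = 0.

Characteristic equation r² - 4r + 20 = 0 has discriminant (-4)² - 4·(20) = -64 < 0, so r = 2 ± 4i.
Hence w_h = C1*cos(4*x)*exp(2*x) + C2*exp(2*x)*sin(4*x).
Apply the initial conditions: w(0) = C1 = -3 and w'(0) = 2*C1 + 4*C2 = 0. Solving gives C1 = -3, C2 = 3/2.

w = -3*cos(4*x)*exp(2*x) + 3*exp(2*x)*sin(4*x)/2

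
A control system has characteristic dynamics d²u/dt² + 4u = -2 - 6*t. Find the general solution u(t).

u = -1/2 - 3*t/2 + C1*cos(2*t) + C2*sin(2*t)

Characteristic equation r² + 4 = 0 has discriminant (0)² - 4·(4) = -16 < 0, so r = ± 2i.
Hence u_h = C1*cos(2*t) + C2*sin(2*t).
For the particular solution try u_p = A0 + A1*t. Substituting and matching coefficients of each power of t gives A0 = -1/2, A1 = -3/2, so u_p = -1/2 - 3*t/2.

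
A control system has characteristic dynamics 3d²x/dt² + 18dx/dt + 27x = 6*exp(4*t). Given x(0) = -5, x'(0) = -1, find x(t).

Divide through by 3: x'' + 6x' + 9x = 2*exp(4*t).
Characteristic equation r² + 6r + 9 = 0 has discriminant (6)² - 4·(9) = 0, so r = -3 is a repeated root.
Hence x_h = (C1 + C2*t)*exp(-3*t).
Try x_p = A*exp(4*t). Substituting into the equation and dividing by exp(4*t) gives A = 2/49, so x_p = 2*exp(4*t)/49.
General solution: x = 2*exp(4*t)/49 + C1*exp(-3*t) + C2*t*exp(-3*t).
Apply the initial conditions: x(0) = 2/49 + C1 = -5 and x'(0) = 8/49 + C2 - 3*C1 = -1. Solving gives C1 = -247/49, C2 = -114/7.

x = -247*exp(-3*t)/49 + 2*exp(4*t)/49 - 114*t*exp(-3*t)/7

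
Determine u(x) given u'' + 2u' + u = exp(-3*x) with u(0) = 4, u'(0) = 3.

u = exp(-3*x)/4 + 15*exp(-x)/4 + 15*x*exp(-x)/2

Characteristic equation r² + 2r + 1 = 0 has discriminant (2)² - 4·(1) = 0, so r = -1 is a repeated root.
Hence u_h = (C1 + C2*x)*exp(-x).
Try u_p = A*exp(-3*x). Substituting into the equation and dividing by exp(-3*x) gives A = 1/4, so u_p = exp(-3*x)/4.
General solution: u = exp(-3*x)/4 + C1*exp(-x) + C2*x*exp(-x).
Apply the initial conditions: u(0) = 1/4 + C1 = 4 and u'(0) = -3/4 + C2 - C1 = 3. Solving gives C1 = 15/4, C2 = 15/2.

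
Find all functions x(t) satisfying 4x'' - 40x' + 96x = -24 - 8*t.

x = -41/144 - t/12 + C1*exp(4*t) + C2*exp(6*t)

Divide through by 4: x'' - 10x' + 24x = -6 - 2*t.
Characteristic equation r² - 10r + 24 = 0 factors as (r - 4)(r - 6) = 0, so r = 4, 6.
Hence x_h = C1*exp(4*t) + C2*exp(6*t).
For the particular solution try x_p = A0 + A1*t. Substituting and matching coefficients of each power of t gives A0 = -41/144, A1 = -1/12, so x_p = -41/144 - t/12.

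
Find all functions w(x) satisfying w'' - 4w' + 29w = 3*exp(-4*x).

w = 3*exp(-4*x)/61 + C1*cos(5*x)*exp(2*x) + C2*exp(2*x)*sin(5*x)

Characteristic equation r² - 4r + 29 = 0 has discriminant (-4)² - 4·(29) = -100 < 0, so r = 2 ± 5i.
Hence w_h = C1*cos(5*x)*exp(2*x) + C2*exp(2*x)*sin(5*x).
Try w_p = A*exp(-4*x). Substituting into the equation and dividing by exp(-4*x) gives A = 3/61, so w_p = 3*exp(-4*x)/61.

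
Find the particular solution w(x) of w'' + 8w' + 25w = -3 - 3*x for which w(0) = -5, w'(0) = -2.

w = -51/625 - 3*x/25 - 13471*exp(-4*x)*sin(3*x)/1875 - 3074*cos(3*x)*exp(-4*x)/625

Characteristic equation r² + 8r + 25 = 0 has discriminant (8)² - 4·(25) = -36 < 0, so r = -4 ± 3i.
Hence w_h = C1*cos(3*x)*exp(-4*x) + C2*exp(-4*x)*sin(3*x).
For the particular solution try w_p = A0 + A1*x. Substituting and matching coefficients of each power of x gives A0 = -51/625, A1 = -3/25, so w_p = -51/625 - 3*x/25.
General solution: w = -51/625 - 3*x/25 + C1*cos(3*x)*exp(-4*x) + C2*exp(-4*x)*sin(3*x).
Apply the initial conditions: w(0) = -51/625 + C1 = -5 and w'(0) = -3/25 - 4*C1 + 3*C2 = -2. Solving gives C1 = -3074/625, C2 = -13471/1875.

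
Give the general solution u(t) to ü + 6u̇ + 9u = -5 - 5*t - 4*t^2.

u = -13/27 - 4*t**2/9 + t/27 + C1*exp(-3*t) + C2*t*exp(-3*t)

Characteristic equation r² + 6r + 9 = 0 has discriminant (6)² - 4·(9) = 0, so r = -3 is a repeated root.
Hence u_h = (C1 + C2*t)*exp(-3*t).
For the particular solution try u_p = A0 + A1*t + A2*t^2. Substituting and matching coefficients of each power of t gives A0 = -13/27, A1 = 1/27, A2 = -4/9, so u_p = -13/27 - 4*t^2/9 + t/27.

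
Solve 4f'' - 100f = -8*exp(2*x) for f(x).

Divide through by 4: f'' - 25f = -2*exp(2*x).
Characteristic equation r² - 25 = 0 factors as (r - 5)(r + 5) = 0, so r = 5, -5.
Hence f_h = C1*exp(5*x) + C2*exp(-5*x).
Try f_p = A*exp(2*x). Substituting into the equation and dividing by exp(2*x) gives A = 2/21, so f_p = 2*exp(2*x)/21.

f = 2*exp(2*x)/21 + C1*exp(5*x) + C2*exp(-5*x)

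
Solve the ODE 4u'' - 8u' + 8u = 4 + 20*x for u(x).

u = 3 + 5*x/2 + C1*cos(x)*exp(x) + C2*exp(x)*sin(x)

Divide through by 4: u'' - 2u' + 2u = 1 + 5*x.
Characteristic equation r² - 2r + 2 = 0 has discriminant (-2)² - 4·(2) = -4 < 0, so r = 1 ± i.
Hence u_h = C1*cos(x)*exp(x) + C2*exp(x)*sin(x).
For the particular solution try u_p = A0 + A1*x. Substituting and matching coefficients of each power of x gives A0 = 3, A1 = 5/2, so u_p = 3 + 5*x/2.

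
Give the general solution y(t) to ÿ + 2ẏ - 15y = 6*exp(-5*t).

y = C1*exp(-5*t) + C2*exp(3*t) - 3*t*exp(-5*t)/4

Characteristic equation r² + 2r - 15 = 0 factors as (r + 5)(r - 3) = 0, so r = -5, 3.
Hence y_h = C1*exp(-5*t) + C2*exp(3*t).
Since exp(-5*t) solves the homogeneous equation (r = -5 is a root of multiplicity 1), multiply the trial by t. Try y_p = A*t*exp(-5*t). Substituting into the equation and dividing by exp(-5*t) gives A = -3/4, so y_p = -3*t*exp(-5*t)/4.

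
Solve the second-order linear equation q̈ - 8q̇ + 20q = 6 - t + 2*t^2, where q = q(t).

q = 151/500 + t**2/10 + 3*t/100 + C1*cos(2*t)*exp(4*t) + C2*exp(4*t)*sin(2*t)

Characteristic equation r² - 8r + 20 = 0 has discriminant (-8)² - 4·(20) = -16 < 0, so r = 4 ± 2i.
Hence q_h = C1*cos(2*t)*exp(4*t) + C2*exp(4*t)*sin(2*t).
For the particular solution try q_p = A0 + A1*t + A2*t^2. Substituting and matching coefficients of each power of t gives A0 = 151/500, A1 = 3/100, A2 = 1/10, so q_p = 151/500 + t^2/10 + 3*t/100.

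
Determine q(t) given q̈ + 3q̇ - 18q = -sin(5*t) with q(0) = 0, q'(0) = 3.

Characteristic equation r² + 3r - 18 = 0 factors as (r + 6)(r - 3) = 0, so r = -6, 3.
Hence q_h = C1*exp(-6*t) + C2*exp(3*t).
Try q_p = A*cos(5*t) + B*sin(5*t). Substituting and equating the coefficients of cos(5t) and sin(5t) gives A = 15/2074, B = 43/2074, so q_p = 15*cos(5*t)/2074 + 43*sin(5*t)/2074.
General solution: q = 15*cos(5*t)/2074 + 43*sin(5*t)/2074 + C1*exp(-6*t) + C2*exp(3*t).
Apply the initial conditions: q(0) = 15/2074 + C1 + C2 = 0 and q'(0) = 215/2074 - 6*C1 + 3*C2 = 3. Solving gives C1 = -178/549, C2 = 97/306.

q = -178*exp(-6*t)/549 + 15*cos(5*t)/2074 + 43*sin(5*t)/2074 + 97*exp(3*t)/306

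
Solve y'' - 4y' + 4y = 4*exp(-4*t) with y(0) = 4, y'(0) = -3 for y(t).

Characteristic equation r² - 4r + 4 = 0 has discriminant (-4)² - 4·(4) = 0, so r = 2 is a repeated root.
Hence y_h = (C1 + C2*t)*exp(2*t).
Try y_p = A*exp(-4*t). Substituting into the equation and dividing by exp(-4*t) gives A = 1/9, so y_p = exp(-4*t)/9.
General solution: y = exp(-4*t)/9 + C1*exp(2*t) + C2*t*exp(2*t).
Apply the initial conditions: y(0) = 1/9 + C1 = 4 and y'(0) = -4/9 + C2 + 2*C1 = -3. Solving gives C1 = 35/9, C2 = -31/3.

y = exp(-4*t)/9 + 35*exp(2*t)/9 - 31*t*exp(2*t)/3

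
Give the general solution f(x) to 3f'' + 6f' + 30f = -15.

Divide through by 3: f'' + 2f' + 10f = -5.
Characteristic equation r² + 2r + 10 = 0 has discriminant (2)² - 4·(10) = -36 < 0, so r = -1 ± 3i.
Hence f_h = C1*cos(3*x)*exp(-x) + C2*exp(-x)*sin(3*x).
For the particular solution try f_p = A0. Substituting and matching coefficients of each power of x gives A0 = -1/2, so f_p = -1/2.

f = -1/2 + C1*cos(3*x)*exp(-x) + C2*exp(-x)*sin(3*x)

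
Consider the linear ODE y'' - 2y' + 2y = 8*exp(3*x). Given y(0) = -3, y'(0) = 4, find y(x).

Characteristic equation r² - 2r + 2 = 0 has discriminant (-2)² - 4·(2) = -4 < 0, so r = 1 ± i.
Hence y_h = C1*cos(x)*exp(x) + C2*exp(x)*sin(x).
Try y_p = A*exp(3*x). Substituting into the equation and dividing by exp(3*x) gives A = 8/5, so y_p = 8*exp(3*x)/5.
General solution: y = 8*exp(3*x)/5 + C1*cos(x)*exp(x) + C2*exp(x)*sin(x).
Apply the initial conditions: y(0) = 8/5 + C1 = -3 and y'(0) = 24/5 + C1 + C2 = 4. Solving gives C1 = -23/5, C2 = 19/5.

y = 8*exp(3*x)/5 - 23*cos(x)*exp(x)/5 + 19*exp(x)*sin(x)/5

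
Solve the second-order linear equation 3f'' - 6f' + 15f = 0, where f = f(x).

f = C1*cos(2*x)*exp(x) + C2*exp(x)*sin(2*x)

Divide through by 3: f'' - 2f' + 5f = 0.
Characteristic equation r² - 2r + 5 = 0 has discriminant (-2)² - 4·(5) = -16 < 0, so r = 1 ± 2i.
Hence f_h = C1*cos(2*x)*exp(x) + C2*exp(x)*sin(2*x).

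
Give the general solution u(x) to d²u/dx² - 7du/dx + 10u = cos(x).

u = -7*sin(x)/130 + 9*cos(x)/130 + C1*exp(5*x) + C2*exp(2*x)

Characteristic equation r² - 7r + 10 = 0 factors as (r - 5)(r - 2) = 0, so r = 5, 2.
Hence u_h = C1*exp(5*x) + C2*exp(2*x).
Try u_p = A*cos(x) + B*sin(x). Substituting and equating the coefficients of cos(x) and sin(x) gives A = 9/130, B = -7/130, so u_p = -7*sin(x)/130 + 9*cos(x)/130.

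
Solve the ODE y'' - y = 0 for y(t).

y = C1*exp(-t) + C2*exp(t)

Characteristic equation r² - 1 = 0 factors as (r + 1)(r - 1) = 0, so r = -1, 1.
Hence y_h = C1*exp(-t) + C2*exp(t).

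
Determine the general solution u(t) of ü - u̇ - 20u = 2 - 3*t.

Characteristic equation r² - r - 20 = 0 factors as (r - 5)(r + 4) = 0, so r = 5, -4.
Hence u_h = C1*exp(5*t) + C2*exp(-4*t).
For the particular solution try u_p = A0 + A1*t. Substituting and matching coefficients of each power of t gives A0 = -43/400, A1 = 3/20, so u_p = -43/400 + 3*t/20.

u = -43/400 + 3*t/20 + C1*exp(5*t) + C2*exp(-4*t)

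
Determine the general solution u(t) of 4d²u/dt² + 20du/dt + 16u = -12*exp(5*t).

Divide through by 4: u'' + 5u' + 4u = -3*exp(5*t).
Characteristic equation r² + 5r + 4 = 0 factors as (r + 1)(r + 4) = 0, so r = -1, -4.
Hence u_h = C1*exp(-t) + C2*exp(-4*t).
Try u_p = A*exp(5*t). Substituting into the equation and dividing by exp(5*t) gives A = -1/18, so u_p = -exp(5*t)/18.

u = -exp(5*t)/18 + C1*exp(-t) + C2*exp(-4*t)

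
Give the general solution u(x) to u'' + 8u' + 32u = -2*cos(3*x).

u = -48*sin(3*x)/1105 - 46*cos(3*x)/1105 + C1*cos(4*x)*exp(-4*x) + C2*exp(-4*x)*sin(4*x)

Characteristic equation r² + 8r + 32 = 0 has discriminant (8)² - 4·(32) = -64 < 0, so r = -4 ± 4i.
Hence u_h = C1*cos(4*x)*exp(-4*x) + C2*exp(-4*x)*sin(4*x).
Try u_p = A*cos(3*x) + B*sin(3*x). Substituting and equating the coefficients of cos(3x) and sin(3x) gives A = -46/1105, B = -48/1105, so u_p = -48*sin(3*x)/1105 - 46*cos(3*x)/1105.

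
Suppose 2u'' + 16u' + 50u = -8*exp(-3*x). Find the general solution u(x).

u = -2*exp(-3*x)/5 + C1*cos(3*x)*exp(-4*x) + C2*exp(-4*x)*sin(3*x)

Divide through by 2: u'' + 8u' + 25u = -4*exp(-3*x).
Characteristic equation r² + 8r + 25 = 0 has discriminant (8)² - 4·(25) = -36 < 0, so r = -4 ± 3i.
Hence u_h = C1*cos(3*x)*exp(-4*x) + C2*exp(-4*x)*sin(3*x).
Try u_p = A*exp(-3*x). Substituting into the equation and dividing by exp(-3*x) gives A = -2/5, so u_p = -2*exp(-3*x)/5.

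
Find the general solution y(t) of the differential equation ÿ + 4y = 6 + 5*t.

Characteristic equation r² + 4 = 0 has discriminant (0)² - 4·(4) = -16 < 0, so r = ± 2i.
Hence y_h = C1*cos(2*t) + C2*sin(2*t).
For the particular solution try y_p = A0 + A1*t. Substituting and matching coefficients of each power of t gives A0 = 3/2, A1 = 5/4, so y_p = 3/2 + 5*t/4.

y = 3/2 + 5*t/4 + C1*cos(2*t) + C2*sin(2*t)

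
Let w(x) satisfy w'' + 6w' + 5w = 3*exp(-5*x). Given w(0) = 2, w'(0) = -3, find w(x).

Characteristic equation r² + 6r + 5 = 0 factors as (r + 5)(r + 1) = 0, so r = -5, -1.
Hence w_h = C1*exp(-5*x) + C2*exp(-x).
Since exp(-5*x) solves the homogeneous equation (r = -5 is a root of multiplicity 1), multiply the trial by x. Try w_p = A*x*exp(-5*x). Substituting into the equation and dividing by exp(-5*x) gives A = -3/4, so w_p = -3*x*exp(-5*x)/4.
General solution: w = C1*exp(-5*x) + C2*exp(-x) - 3*x*exp(-5*x)/4.
Apply the initial conditions: w(0) = C1 + C2 = 2 and w'(0) = -3/4 - C2 - 5*C1 = -3. Solving gives C1 = 1/16, C2 = 31/16.

w = exp(-5*x)/16 + 31*exp(-x)/16 - 3*x*exp(-5*x)/4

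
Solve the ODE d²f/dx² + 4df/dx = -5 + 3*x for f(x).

f = C2 - 23*x/16 + 3*x**2/8 + C1*exp(-4*x)

Characteristic equation r² + 4r = 0 factors as (r + 4)r = 0, so r = -4, 0.
Hence f_h = C1*exp(-4*x) + C2.
Since 0 is a characteristic root (multiplicity 1), multiply the polynomial trial by x: try f_p = x*(A0 + A1*x). Substituting and matching coefficients of each power of x gives A0 = -23/16, A1 = 3/8, so f_p = -23*x/16 + 3*x^2/8.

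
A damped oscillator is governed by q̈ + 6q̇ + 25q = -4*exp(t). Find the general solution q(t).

q = -exp(t)/8 + C1*cos(4*t)*exp(-3*t) + C2*exp(-3*t)*sin(4*t)

Characteristic equation r² + 6r + 25 = 0 has discriminant (6)² - 4·(25) = -64 < 0, so r = -3 ± 4i.
Hence q_h = C1*cos(4*t)*exp(-3*t) + C2*exp(-3*t)*sin(4*t).
Try q_p = A*exp(t). Substituting into the equation and dividing by exp(t) gives A = -1/8, so q_p = -exp(t)/8.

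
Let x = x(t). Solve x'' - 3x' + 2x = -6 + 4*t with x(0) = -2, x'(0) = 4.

Characteristic equation r² - 3r + 2 = 0 factors as (r - 2)(r - 1) = 0, so r = 2, 1.
Hence x_h = C1*exp(2*t) + C2*exp(t).
For the particular solution try x_p = A0 + A1*t. Substituting and matching coefficients of each power of t gives A0 = 0, A1 = 2, so x_p = 2*t.
General solution: x = 2*t + C1*exp(2*t) + C2*exp(t).
Apply the initial conditions: x(0) = C1 + C2 = -2 and x'(0) = 2 + C2 + 2*C1 = 4. Solving gives C1 = 4, C2 = -6.

x = -6*exp(t) + 2*t + 4*exp(2*t)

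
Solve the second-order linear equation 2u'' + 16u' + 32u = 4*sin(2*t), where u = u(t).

Divide through by 2: u'' + 8u' + 16u = 2*sin(2*t).
Characteristic equation r² + 8r + 16 = 0 has discriminant (8)² - 4·(16) = 0, so r = -4 is a repeated root.
Hence u_h = (C1 + C2*t)*exp(-4*t).
Try u_p = A*cos(2*t) + B*sin(2*t). Substituting and equating the coefficients of cos(2t) and sin(2t) gives A = -2/25, B = 3/50, so u_p = -2*cos(2*t)/25 + 3*sin(2*t)/50.

u = -2*cos(2*t)/25 + 3*sin(2*t)/50 + C1*exp(-4*t) + C2*t*exp(-4*t)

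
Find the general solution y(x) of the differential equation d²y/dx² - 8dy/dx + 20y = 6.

Characteristic equation r² - 8r + 20 = 0 has discriminant (-8)² - 4·(20) = -16 < 0, so r = 4 ± 2i.
Hence y_h = C1*cos(2*x)*exp(4*x) + C2*exp(4*x)*sin(2*x).
For the particular solution try y_p = A0. Substituting and matching coefficients of each power of x gives A0 = 3/10, so y_p = 3/10.

y = 3/10 + C1*cos(2*x)*exp(4*x) + C2*exp(4*x)*sin(2*x)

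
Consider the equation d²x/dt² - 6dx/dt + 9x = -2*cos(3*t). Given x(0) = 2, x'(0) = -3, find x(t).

x = 2*exp(3*t) + sin(3*t)/9 - 28*t*exp(3*t)/3

Characteristic equation r² - 6r + 9 = 0 has discriminant (-6)² - 4·(9) = 0, so r = 3 is a repeated root.
Hence x_h = (C1 + C2*t)*exp(3*t).
Try x_p = A*cos(3*t) + B*sin(3*t). Substituting and equating the coefficients of cos(3t) and sin(3t) gives A = 0, B = 1/9, so x_p = sin(3*t)/9.
General solution: x = sin(3*t)/9 + C1*exp(3*t) + C2*t*exp(3*t).
Apply the initial conditions: x(0) = C1 = 2 and x'(0) = 1/3 + C2 + 3*C1 = -3. Solving gives C1 = 2, C2 = -28/3.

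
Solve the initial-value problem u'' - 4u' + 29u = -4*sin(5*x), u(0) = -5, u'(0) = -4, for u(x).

Characteristic equation r² - 4r + 29 = 0 has discriminant (-4)² - 4·(29) = -100 < 0, so r = 2 ± 5i.
Hence u_h = C1*cos(5*x)*exp(2*x) + C2*exp(2*x)*sin(5*x).
Try u_p = A*cos(5*x) + B*sin(5*x). Substituting and equating the coefficients of cos(5x) and sin(5x) gives A = -5/26, B = -1/26, so u_p = -5*cos(5*x)/26 - sin(5*x)/26.
General solution: u = -5*cos(5*x)/26 - sin(5*x)/26 + C1*cos(5*x)*exp(2*x) + C2*exp(2*x)*sin(5*x).
Apply the initial conditions: u(0) = -5/26 + C1 = -5 and u'(0) = -5/26 + 2*C1 + 5*C2 = -4. Solving gives C1 = -125/26, C2 = 151/130.

u = -5*cos(5*x)/26 - sin(5*x)/26 - 125*cos(5*x)*exp(2*x)/26 + 151*exp(2*x)*sin(5*x)/130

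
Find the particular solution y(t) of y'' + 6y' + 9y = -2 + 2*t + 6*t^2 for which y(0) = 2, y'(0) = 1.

Characteristic equation r² + 6r + 9 = 0 has discriminant (6)² - 4·(9) = 0, so r = -3 is a repeated root.
Hence y_h = (C1 + C2*t)*exp(-3*t).
For the particular solution try y_p = A0 + A1*t + A2*t^2. Substituting and matching coefficients of each power of t gives A0 = 2/27, A1 = -2/3, A2 = 2/3, so y_p = 2/27 - 2*t/3 + 2*t^2/3.
General solution: y = 2/27 - 2*t/3 + 2*t^2/3 + C1*exp(-3*t) + C2*t*exp(-3*t).
Apply the initial conditions: y(0) = 2/27 + C1 = 2 and y'(0) = -2/3 + C2 - 3*C1 = 1. Solving gives C1 = 52/27, C2 = 67/9.

y = 2/27 - 2*t/3 + 2*t**2/3 + 52*exp(-3*t)/27 + 67*t*exp(-3*t)/9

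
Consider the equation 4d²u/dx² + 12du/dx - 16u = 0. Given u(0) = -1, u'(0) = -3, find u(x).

u = -7*exp(x)/5 + 2*exp(-4*x)/5

Divide through by 4: u'' + 3u' - 4u = 0.
Characteristic equation r² + 3r - 4 = 0 factors as (r - 1)(r + 4) = 0, so r = 1, -4.
Hence u_h = C1*exp(x) + C2*exp(-4*x).
Apply the initial conditions: u(0) = C1 + C2 = -1 and u'(0) = C1 - 4*C2 = -3. Solving gives C1 = -7/5, C2 = 2/5.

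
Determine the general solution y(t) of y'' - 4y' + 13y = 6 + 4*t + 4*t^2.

Characteristic equation r² - 4r + 13 = 0 has discriminant (-4)² - 4·(13) = -36 < 0, so r = 2 ± 3i.
Hence y_h = C1*cos(3*t)*exp(2*t) + C2*exp(2*t)*sin(3*t).
For the particular solution try y_p = A0 + A1*t + A2*t^2. Substituting and matching coefficients of each power of t gives A0 = 1246/2197, A1 = 84/169, A2 = 4/13, so y_p = 1246/2197 + 4*t^2/13 + 84*t/169.

y = 1246/2197 + 4*t**2/13 + 84*t/169 + C1*cos(3*t)*exp(2*t) + C2*exp(2*t)*sin(3*t)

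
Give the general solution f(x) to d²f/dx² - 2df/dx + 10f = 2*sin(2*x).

Characteristic equation r² - 2r + 10 = 0 has discriminant (-2)² - 4·(10) = -36 < 0, so r = 1 ± 3i.
Hence f_h = C1*cos(3*x)*exp(x) + C2*exp(x)*sin(3*x).
Try f_p = A*cos(2*x) + B*sin(2*x). Substituting and equating the coefficients of cos(2x) and sin(2x) gives A = 2/13, B = 3/13, so f_p = 2*cos(2*x)/13 + 3*sin(2*x)/13.

f = 2*cos(2*x)/13 + 3*sin(2*x)/13 + C1*cos(3*x)*exp(x) + C2*exp(x)*sin(3*x)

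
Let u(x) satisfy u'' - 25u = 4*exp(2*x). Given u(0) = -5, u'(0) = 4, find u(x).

Characteristic equation r² - 25 = 0 factors as (r + 5)(r - 5) = 0, so r = -5, 5.
Hence u_h = C1*exp(-5*x) + C2*exp(5*x).
Try u_p = A*exp(2*x). Substituting into the equation and dividing by exp(2*x) gives A = -4/21, so u_p = -4*exp(2*x)/21.
General solution: u = -4*exp(2*x)/21 + C1*exp(-5*x) + C2*exp(5*x).
Apply the initial conditions: u(0) = -4/21 + C1 + C2 = -5 and u'(0) = -8/21 - 5*C1 + 5*C2 = 4. Solving gives C1 = -199/70, C2 = -59/30.

u = -199*exp(-5*x)/70 - 59*exp(5*x)/30 - 4*exp(2*x)/21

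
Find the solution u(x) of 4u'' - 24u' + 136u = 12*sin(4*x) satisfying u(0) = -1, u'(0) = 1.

u = 2*cos(4*x)/25 + 3*sin(4*x)/50 - 27*cos(5*x)*exp(3*x)/25 + 4*exp(3*x)*sin(5*x)/5

Divide through by 4: u'' - 6u' + 34u = 3*sin(4*x).
Characteristic equation r² - 6r + 34 = 0 has discriminant (-6)² - 4·(34) = -100 < 0, so r = 3 ± 5i.
Hence u_h = C1*cos(5*x)*exp(3*x) + C2*exp(3*x)*sin(5*x).
Try u_p = A*cos(4*x) + B*sin(4*x). Substituting and equating the coefficients of cos(4x) and sin(4x) gives A = 2/25, B = 3/50, so u_p = 2*cos(4*x)/25 + 3*sin(4*x)/50.
General solution: u = 2*cos(4*x)/25 + 3*sin(4*x)/50 + C1*cos(5*x)*exp(3*x) + C2*exp(3*x)*sin(5*x).
Apply the initial conditions: u(0) = 2/25 + C1 = -1 and u'(0) = 6/25 + 3*C1 + 5*C2 = 1. Solving gives C1 = -27/25, C2 = 4/5.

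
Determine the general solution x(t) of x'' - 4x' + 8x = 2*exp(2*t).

Characteristic equation r² - 4r + 8 = 0 has discriminant (-4)² - 4·(8) = -16 < 0, so r = 2 ± 2i.
Hence x_h = C1*cos(2*t)*exp(2*t) + C2*exp(2*t)*sin(2*t).
Try x_p = A*exp(2*t). Substituting into the equation and dividing by exp(2*t) gives A = 1/2, so x_p = exp(2*t)/2.

x = exp(2*t)/2 + C1*cos(2*t)*exp(2*t) + C2*exp(2*t)*sin(2*t)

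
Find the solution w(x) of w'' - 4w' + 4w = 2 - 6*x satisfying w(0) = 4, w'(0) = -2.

Characteristic equation r² - 4r + 4 = 0 has discriminant (-4)² - 4·(4) = 0, so r = 2 is a repeated root.
Hence w_h = (C1 + C2*x)*exp(2*x).
For the particular solution try w_p = A0 + A1*x. Substituting and matching coefficients of each power of x gives A0 = -1, A1 = -3/2, so w_p = -1 - 3*x/2.
General solution: w = -1 - 3*x/2 + C1*exp(2*x) + C2*x*exp(2*x).
Apply the initial conditions: w(0) = -1 + C1 = 4 and w'(0) = -3/2 + C2 + 2*C1 = -2. Solving gives C1 = 5, C2 = -21/2.

w = -1 + 5*exp(2*x) - 3*x/2 - 21*x*exp(2*x)/2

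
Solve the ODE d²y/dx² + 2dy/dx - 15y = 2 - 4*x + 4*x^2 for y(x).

y = -482/3375 - 4*x**2/15 + 44*x/225 + C1*exp(3*x) + C2*exp(-5*x)

Characteristic equation r² + 2r - 15 = 0 factors as (r - 3)(r + 5) = 0, so r = 3, -5.
Hence y_h = C1*exp(3*x) + C2*exp(-5*x).
For the particular solution try y_p = A0 + A1*x + A2*x^2. Substituting and matching coefficients of each power of x gives A0 = -482/3375, A1 = 44/225, A2 = -4/15, so y_p = -482/3375 - 4*x^2/15 + 44*x/225.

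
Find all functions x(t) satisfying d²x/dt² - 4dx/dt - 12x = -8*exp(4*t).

Characteristic equation r² - 4r - 12 = 0 factors as (r + 2)(r - 6) = 0, so r = -2, 6.
Hence x_h = C1*exp(-2*t) + C2*exp(6*t).
Try x_p = A*exp(4*t). Substituting into the equation and dividing by exp(4*t) gives A = 2/3, so x_p = 2*exp(4*t)/3.

x = 2*exp(4*t)/3 + C1*exp(-2*t) + C2*exp(6*t)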